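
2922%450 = 222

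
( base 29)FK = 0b111000111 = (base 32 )e7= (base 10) 455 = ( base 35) d0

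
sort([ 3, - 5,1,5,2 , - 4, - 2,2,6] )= [-5, - 4, - 2,  1, 2,2,  3,5, 6 ] 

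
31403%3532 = 3147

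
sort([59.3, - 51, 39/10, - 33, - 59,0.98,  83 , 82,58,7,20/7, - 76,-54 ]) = [ - 76, - 59, -54,  -  51, - 33, 0.98,20/7,39/10,7,  58, 59.3,82 , 83 ]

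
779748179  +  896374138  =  1676122317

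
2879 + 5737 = 8616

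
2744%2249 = 495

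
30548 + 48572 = 79120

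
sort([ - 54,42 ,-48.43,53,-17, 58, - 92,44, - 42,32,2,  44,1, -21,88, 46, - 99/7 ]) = [-92,  -  54,  -  48.43, - 42,- 21, - 17, - 99/7,  1,2,32,42,44, 44, 46, 53,58,88] 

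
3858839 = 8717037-4858198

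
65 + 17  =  82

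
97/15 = 6 + 7/15= 6.47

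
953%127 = 64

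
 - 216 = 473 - 689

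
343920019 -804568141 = -460648122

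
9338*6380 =59576440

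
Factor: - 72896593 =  - 7^1*11^1*31^1*30539^1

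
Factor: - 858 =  - 2^1*3^1* 11^1 * 13^1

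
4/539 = 4/539 = 0.01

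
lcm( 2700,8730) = 261900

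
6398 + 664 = 7062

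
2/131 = 2/131 = 0.02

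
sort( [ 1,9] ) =[ 1, 9]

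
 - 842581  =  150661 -993242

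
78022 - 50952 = 27070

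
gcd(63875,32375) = 875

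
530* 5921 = 3138130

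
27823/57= 27823/57  =  488.12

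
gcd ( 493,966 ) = 1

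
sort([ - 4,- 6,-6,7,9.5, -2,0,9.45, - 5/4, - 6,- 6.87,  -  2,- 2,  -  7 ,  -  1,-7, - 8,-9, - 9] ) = [ - 9,-9,-8 ,-7 , - 7, - 6.87, - 6, - 6, - 6, - 4,- 2,-2,- 2, - 5/4, - 1, 0, 7 , 9.45,9.5]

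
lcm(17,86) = 1462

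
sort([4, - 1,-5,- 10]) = [ - 10,- 5, - 1, 4] 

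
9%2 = 1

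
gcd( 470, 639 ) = 1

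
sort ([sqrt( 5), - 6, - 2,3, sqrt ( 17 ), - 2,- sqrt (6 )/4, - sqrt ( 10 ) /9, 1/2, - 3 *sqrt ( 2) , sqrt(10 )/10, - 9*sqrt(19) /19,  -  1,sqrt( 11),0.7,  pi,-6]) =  [ - 6, - 6 , - 3*sqrt( 2 ),  -  9*sqrt( 19)/19, - 2, - 2, - 1,-sqrt( 6 ) /4,-sqrt( 10) /9 , sqrt (10) /10,1/2,  0.7,  sqrt(5 ),3,pi, sqrt( 11 ),  sqrt(17 )]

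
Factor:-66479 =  - 7^1*9497^1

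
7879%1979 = 1942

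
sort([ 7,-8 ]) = [ - 8, 7]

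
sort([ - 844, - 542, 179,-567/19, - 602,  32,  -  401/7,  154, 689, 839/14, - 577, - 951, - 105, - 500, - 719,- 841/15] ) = [ - 951, - 844,-719, - 602,-577, - 542, - 500, - 105, - 401/7 , - 841/15, - 567/19, 32, 839/14,154, 179, 689 ]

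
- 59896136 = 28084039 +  - 87980175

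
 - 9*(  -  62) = 558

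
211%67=10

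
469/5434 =469/5434 = 0.09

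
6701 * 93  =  623193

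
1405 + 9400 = 10805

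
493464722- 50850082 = 442614640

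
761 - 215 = 546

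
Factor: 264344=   2^3*173^1 *191^1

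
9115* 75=683625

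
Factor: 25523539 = 25523539^1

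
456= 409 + 47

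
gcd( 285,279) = 3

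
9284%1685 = 859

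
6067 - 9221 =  - 3154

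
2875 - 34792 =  - 31917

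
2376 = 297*8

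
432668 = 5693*76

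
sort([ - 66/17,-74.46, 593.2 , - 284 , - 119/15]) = [ - 284, -74.46, - 119/15, - 66/17, 593.2]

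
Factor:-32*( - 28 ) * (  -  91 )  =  -81536 = - 2^7* 7^2*13^1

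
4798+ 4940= 9738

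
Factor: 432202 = 2^1 * 31^1*6971^1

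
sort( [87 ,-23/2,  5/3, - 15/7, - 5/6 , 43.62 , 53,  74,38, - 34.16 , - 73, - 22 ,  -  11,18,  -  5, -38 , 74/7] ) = [ - 73 ,-38 , - 34.16 , - 22,  -  23/2, - 11, -5,- 15/7, -5/6 , 5/3,74/7,18 , 38,43.62, 53,  74 , 87]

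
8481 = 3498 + 4983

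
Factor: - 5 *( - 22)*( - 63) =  - 2^1 * 3^2*5^1 * 7^1  *11^1= - 6930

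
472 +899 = 1371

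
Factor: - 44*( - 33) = 1452  =  2^2 *3^1*11^2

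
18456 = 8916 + 9540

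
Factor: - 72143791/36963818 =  - 2^(-1)*67^1* 977^( - 1)*18917^( - 1)*1076773^1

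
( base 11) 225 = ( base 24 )b5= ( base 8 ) 415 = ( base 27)9q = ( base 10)269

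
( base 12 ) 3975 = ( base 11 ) 4A32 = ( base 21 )EIH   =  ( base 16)19A9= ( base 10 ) 6569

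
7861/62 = 7861/62 = 126.79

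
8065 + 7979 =16044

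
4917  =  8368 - 3451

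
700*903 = 632100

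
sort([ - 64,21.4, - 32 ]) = [ - 64, - 32,21.4]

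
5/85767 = 5/85767 = 0.00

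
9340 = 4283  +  5057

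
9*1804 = 16236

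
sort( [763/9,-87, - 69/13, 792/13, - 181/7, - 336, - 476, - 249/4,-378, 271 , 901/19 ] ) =[ - 476,-378, - 336, - 87, - 249/4,-181/7, - 69/13, 901/19,792/13, 763/9, 271 ]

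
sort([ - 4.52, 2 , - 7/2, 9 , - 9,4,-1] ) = [ - 9, - 4.52,-7/2, -1, 2,4, 9]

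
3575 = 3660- 85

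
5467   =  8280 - 2813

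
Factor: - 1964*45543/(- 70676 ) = 3^1*17^1*19^1  *  47^1 * 491^1* 17669^( - 1) = 22361613/17669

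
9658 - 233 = 9425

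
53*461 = 24433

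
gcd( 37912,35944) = 8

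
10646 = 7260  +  3386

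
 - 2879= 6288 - 9167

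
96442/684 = 140 +341/342 = 141.00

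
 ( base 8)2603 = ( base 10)1411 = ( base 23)2F8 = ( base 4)112003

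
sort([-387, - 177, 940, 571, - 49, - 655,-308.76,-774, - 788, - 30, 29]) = [ - 788, - 774, - 655 , - 387, - 308.76, - 177, - 49, - 30,  29,571,940]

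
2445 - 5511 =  -3066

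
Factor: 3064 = 2^3 * 383^1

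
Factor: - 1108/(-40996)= 1/37   =  37^(-1) 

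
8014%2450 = 664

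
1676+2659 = 4335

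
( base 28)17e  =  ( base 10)994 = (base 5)12434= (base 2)1111100010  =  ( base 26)1C6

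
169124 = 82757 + 86367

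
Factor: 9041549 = 11^1*19^1*43261^1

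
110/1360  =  11/136 = 0.08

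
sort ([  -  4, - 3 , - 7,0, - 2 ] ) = [  -  7,- 4, - 3 ,- 2,0]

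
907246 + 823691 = 1730937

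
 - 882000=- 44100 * 20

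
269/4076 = 269/4076=0.07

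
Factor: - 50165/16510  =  - 2^( - 1 )*13^( - 1 )*79^1 = - 79/26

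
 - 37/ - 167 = 37/167 = 0.22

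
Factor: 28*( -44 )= - 1232 =-2^4*7^1*11^1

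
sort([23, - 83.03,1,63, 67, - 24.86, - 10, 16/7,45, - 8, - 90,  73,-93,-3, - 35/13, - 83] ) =[ - 93, - 90, - 83.03, - 83, - 24.86, - 10, - 8, - 3, - 35/13, 1,16/7,23,45,  63 , 67,73] 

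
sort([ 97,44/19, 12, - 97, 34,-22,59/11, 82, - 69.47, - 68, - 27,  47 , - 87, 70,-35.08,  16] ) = [-97, - 87, -69.47, -68, - 35.08,  -  27, - 22, 44/19, 59/11,12, 16, 34,47 , 70, 82, 97]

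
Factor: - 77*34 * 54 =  - 2^2  *  3^3* 7^1 * 11^1*17^1  =  - 141372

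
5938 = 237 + 5701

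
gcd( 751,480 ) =1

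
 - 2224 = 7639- 9863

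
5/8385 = 1/1677 = 0.00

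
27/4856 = 27/4856 =0.01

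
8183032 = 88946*92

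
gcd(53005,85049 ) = 1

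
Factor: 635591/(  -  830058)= -2^ (-1)*3^( - 1)*11^1*37^(  -  1)*3739^(  -  1)*57781^1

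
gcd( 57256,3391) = 1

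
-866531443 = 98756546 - 965287989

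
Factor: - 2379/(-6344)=3/8 = 2^(- 3)*3^1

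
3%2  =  1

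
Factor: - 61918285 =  -5^1*11^1*13^1*86599^1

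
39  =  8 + 31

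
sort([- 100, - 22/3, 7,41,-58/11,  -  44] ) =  [ - 100, -44,- 22/3, - 58/11,7, 41] 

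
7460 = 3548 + 3912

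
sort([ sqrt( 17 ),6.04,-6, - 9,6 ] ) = [ - 9, - 6,sqrt(17), 6,6.04]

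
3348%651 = 93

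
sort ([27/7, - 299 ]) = [-299,27/7]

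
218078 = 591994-373916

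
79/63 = 79/63  =  1.25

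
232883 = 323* 721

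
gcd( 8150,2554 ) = 2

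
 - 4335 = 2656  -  6991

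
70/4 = 35/2=17.50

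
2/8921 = 2/8921  =  0.00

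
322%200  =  122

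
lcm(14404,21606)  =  43212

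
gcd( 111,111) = 111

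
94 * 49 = 4606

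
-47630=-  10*4763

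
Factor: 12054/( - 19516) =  - 21/34  =  - 2^(-1 )* 3^1*7^1*17^ (  -  1)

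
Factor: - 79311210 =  - 2^1*3^1*5^1*11^1*149^1*1613^1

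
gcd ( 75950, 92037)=1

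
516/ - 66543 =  - 172/22181 = - 0.01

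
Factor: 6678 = 2^1*3^2 *7^1*53^1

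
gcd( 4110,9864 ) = 822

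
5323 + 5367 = 10690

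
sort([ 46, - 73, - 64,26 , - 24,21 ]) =[  -  73, - 64, - 24  ,  21,26,46 ]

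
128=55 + 73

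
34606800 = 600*57678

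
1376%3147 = 1376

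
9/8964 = 1/996  =  0.00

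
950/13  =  950/13= 73.08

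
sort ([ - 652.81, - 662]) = [ - 662 , - 652.81]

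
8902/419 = 21 + 103/419 = 21.25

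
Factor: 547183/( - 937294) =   -  2^(-1)*7^2*13^1*859^1*468647^( - 1) 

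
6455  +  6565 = 13020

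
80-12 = 68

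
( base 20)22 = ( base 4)222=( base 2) 101010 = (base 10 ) 42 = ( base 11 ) 39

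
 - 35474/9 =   -  3942 + 4/9 =- 3941.56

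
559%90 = 19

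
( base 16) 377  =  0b1101110111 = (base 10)887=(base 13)533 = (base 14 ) 475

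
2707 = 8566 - 5859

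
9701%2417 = 33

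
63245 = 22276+40969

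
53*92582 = 4906846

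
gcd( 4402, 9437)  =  1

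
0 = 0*7722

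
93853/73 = 93853/73 =1285.66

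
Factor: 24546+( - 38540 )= -2^1 *6997^1 = -13994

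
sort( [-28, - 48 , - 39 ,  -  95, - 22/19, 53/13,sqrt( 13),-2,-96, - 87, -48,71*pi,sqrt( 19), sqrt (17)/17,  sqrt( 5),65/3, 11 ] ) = [  -  96,-95, - 87,  -  48 ,-48,  -  39, - 28,-2 , -22/19,sqrt(17)/17,  sqrt( 5),  sqrt (13 ),  53/13, sqrt( 19 ),11,65/3,71*pi ] 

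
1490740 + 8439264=9930004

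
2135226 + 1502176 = 3637402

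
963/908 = 963/908= 1.06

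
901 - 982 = -81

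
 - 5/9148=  - 5/9148 = -0.00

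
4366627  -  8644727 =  - 4278100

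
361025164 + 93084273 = 454109437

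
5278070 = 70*75401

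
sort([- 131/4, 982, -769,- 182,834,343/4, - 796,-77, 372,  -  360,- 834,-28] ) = [ - 834,-796, - 769, - 360,- 182, - 77, -131/4, - 28, 343/4,372, 834 , 982] 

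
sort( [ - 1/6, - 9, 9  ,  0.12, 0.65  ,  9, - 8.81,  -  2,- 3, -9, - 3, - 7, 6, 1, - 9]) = [ - 9, - 9, - 9, - 8.81 , - 7, - 3, - 3, - 2, - 1/6, 0.12,  0.65,1, 6, 9, 9] 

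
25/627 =25/627=0.04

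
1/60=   1/60 = 0.02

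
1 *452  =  452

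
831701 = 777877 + 53824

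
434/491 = 434/491 =0.88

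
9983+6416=16399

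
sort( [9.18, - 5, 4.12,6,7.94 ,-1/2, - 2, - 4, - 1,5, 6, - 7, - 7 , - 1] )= [-7, - 7, - 5, - 4, - 2, - 1,-1, - 1/2 , 4.12, 5,6,6, 7.94,9.18]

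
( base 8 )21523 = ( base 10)9043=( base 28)ber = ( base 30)A1D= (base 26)D9L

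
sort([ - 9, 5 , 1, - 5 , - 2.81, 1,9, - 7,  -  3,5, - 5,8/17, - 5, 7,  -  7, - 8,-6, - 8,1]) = [  -  9, - 8, - 8, - 7, - 7, - 6,- 5,  -  5, - 5 , - 3, - 2.81,8/17,1, 1,1, 5 , 5,7,9] 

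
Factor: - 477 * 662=- 2^1*3^2*53^1* 331^1 = -315774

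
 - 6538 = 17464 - 24002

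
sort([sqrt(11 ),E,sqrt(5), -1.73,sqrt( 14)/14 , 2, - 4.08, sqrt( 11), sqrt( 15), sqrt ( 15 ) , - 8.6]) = [ - 8.6, - 4.08, - 1.73 , sqrt( 14 ) /14,2,sqrt ( 5),E , sqrt( 11) , sqrt( 11) , sqrt (15 ), sqrt( 15)]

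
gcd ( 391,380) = 1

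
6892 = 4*1723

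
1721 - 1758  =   - 37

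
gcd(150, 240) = 30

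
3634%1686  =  262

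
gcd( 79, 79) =79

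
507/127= 3 + 126/127  =  3.99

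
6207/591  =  10 + 99/197 = 10.50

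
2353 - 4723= - 2370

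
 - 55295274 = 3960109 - 59255383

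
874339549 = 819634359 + 54705190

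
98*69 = 6762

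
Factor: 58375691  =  11^1*73^1*139^1*523^1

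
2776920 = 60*46282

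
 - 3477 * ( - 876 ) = 3045852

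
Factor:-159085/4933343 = -5^1*337^( -1)*14639^( - 1)*31817^1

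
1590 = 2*795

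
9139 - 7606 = 1533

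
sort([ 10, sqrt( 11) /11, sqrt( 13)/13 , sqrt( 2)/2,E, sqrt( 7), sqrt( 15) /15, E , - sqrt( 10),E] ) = [ - sqrt( 10), sqrt( 15) /15, sqrt( 13) /13,sqrt(11 ) /11, sqrt( 2)/2, sqrt( 7),  E, E , E,10]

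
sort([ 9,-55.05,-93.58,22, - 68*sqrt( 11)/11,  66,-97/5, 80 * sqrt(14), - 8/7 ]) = [ - 93.58,-55.05, - 68*sqrt( 11 )/11,-97/5 ,-8/7,9,22,66, 80 * sqrt(14 )]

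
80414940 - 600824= 79814116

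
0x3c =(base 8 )74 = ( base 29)22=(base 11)55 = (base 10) 60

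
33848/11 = 33848/11 = 3077.09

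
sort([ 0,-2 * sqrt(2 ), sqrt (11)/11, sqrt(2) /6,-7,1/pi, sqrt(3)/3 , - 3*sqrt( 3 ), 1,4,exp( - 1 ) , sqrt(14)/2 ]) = [ - 7, - 3 * sqrt( 3), - 2*sqrt(2 ),0, sqrt(2 ) /6, sqrt( 11)/11, 1/pi,  exp( - 1), sqrt(3)/3, 1, sqrt(14) /2, 4]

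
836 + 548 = 1384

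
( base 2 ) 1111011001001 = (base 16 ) 1EC9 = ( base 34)6RR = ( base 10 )7881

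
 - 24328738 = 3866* ( - 6293)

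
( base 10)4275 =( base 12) 2583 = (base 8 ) 10263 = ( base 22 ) 8i7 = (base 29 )52C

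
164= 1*164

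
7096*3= 21288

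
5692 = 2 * 2846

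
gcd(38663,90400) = 1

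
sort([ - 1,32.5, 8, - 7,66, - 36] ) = [ - 36, - 7, - 1,  8, 32.5, 66 ]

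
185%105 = 80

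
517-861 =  -344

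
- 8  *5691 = - 45528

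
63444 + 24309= 87753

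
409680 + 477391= 887071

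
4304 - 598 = 3706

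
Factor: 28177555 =5^1 * 7^1*805073^1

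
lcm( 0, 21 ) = 0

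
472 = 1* 472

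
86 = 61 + 25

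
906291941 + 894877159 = 1801169100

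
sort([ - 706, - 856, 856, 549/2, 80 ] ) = [-856, - 706 , 80,549/2,  856] 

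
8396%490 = 66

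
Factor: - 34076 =-2^2*7^1* 1217^1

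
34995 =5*6999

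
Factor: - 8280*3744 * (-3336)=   2^11*3^5*5^1* 13^1*23^1*139^1=103417067520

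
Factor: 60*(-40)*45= - 108000 = -2^5 *3^3*5^3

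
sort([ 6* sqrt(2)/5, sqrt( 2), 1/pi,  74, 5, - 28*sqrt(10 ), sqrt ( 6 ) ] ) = [ - 28*sqrt( 10 ), 1/pi, sqrt( 2),6*sqrt ( 2 )/5,sqrt (6 ), 5, 74 ] 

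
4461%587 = 352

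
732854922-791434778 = - 58579856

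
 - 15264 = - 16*954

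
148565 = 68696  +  79869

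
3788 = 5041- 1253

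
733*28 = 20524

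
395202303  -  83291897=311910406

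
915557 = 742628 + 172929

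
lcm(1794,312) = 7176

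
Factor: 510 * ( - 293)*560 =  - 2^5 *3^1*5^2*7^1 * 17^1 * 293^1 = - 83680800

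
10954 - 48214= - 37260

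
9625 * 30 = 288750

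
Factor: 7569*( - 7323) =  - 3^3*29^2 *2441^1 = -55427787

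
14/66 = 7/33= 0.21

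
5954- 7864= - 1910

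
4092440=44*93010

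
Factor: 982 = 2^1*491^1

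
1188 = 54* 22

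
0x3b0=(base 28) 15k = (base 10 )944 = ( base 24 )1f8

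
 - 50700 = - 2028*25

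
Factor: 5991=3^1*1997^1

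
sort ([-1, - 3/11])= [ - 1, - 3/11]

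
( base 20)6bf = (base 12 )1637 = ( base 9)3547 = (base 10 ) 2635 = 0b101001001011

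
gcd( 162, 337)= 1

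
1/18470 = 1/18470 = 0.00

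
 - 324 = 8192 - 8516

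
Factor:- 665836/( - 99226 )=2^1*19^1*8761^1*49613^( - 1)= 332918/49613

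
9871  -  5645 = 4226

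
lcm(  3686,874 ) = 84778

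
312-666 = - 354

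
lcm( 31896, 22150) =797400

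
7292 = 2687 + 4605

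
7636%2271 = 823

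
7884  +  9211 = 17095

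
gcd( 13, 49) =1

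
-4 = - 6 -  - 2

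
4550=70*65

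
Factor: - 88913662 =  - 2^1*1871^1*23761^1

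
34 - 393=  -  359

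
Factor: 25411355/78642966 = 2^ (-1)*3^ ( - 1 )*5^1*5082271^1*13107161^(- 1)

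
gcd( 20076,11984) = 28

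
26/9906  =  1/381 = 0.00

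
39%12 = 3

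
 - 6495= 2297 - 8792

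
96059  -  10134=85925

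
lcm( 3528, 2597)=186984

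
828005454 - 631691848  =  196313606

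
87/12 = 29/4 = 7.25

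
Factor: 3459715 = 5^1*7^1*98849^1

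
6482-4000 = 2482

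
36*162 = 5832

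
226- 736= - 510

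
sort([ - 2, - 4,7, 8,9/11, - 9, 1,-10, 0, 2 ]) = [ - 10, - 9, - 4, - 2,  0, 9/11 , 1 , 2, 7, 8 ]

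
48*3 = 144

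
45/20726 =45/20726 = 0.00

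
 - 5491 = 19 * ( - 289)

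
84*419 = 35196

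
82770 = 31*2670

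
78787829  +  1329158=80116987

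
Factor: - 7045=-5^1*1409^1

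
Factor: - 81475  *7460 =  - 2^2*5^3*373^1*3259^1 = - 607803500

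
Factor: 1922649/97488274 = 2^(- 1)*3^1*13^(  -  1)*17^1*37699^1 * 3749549^( - 1)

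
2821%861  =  238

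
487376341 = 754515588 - 267139247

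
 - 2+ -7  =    -  9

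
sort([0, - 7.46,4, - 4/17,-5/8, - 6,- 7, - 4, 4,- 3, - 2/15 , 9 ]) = [ - 7.46, - 7, - 6, - 4, - 3 , - 5/8, - 4/17, - 2/15,0,4,4,9 ]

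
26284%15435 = 10849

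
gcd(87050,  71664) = 2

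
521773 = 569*917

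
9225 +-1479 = 7746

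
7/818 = 7/818 =0.01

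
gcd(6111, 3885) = 21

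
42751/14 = 42751/14 = 3053.64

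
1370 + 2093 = 3463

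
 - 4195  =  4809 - 9004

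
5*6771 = 33855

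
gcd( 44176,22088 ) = 22088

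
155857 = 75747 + 80110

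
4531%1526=1479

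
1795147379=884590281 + 910557098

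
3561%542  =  309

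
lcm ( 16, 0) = 0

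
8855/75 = 1771/15 = 118.07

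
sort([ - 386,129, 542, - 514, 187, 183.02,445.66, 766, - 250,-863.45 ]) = [-863.45, - 514, - 386,-250,129,183.02,187, 445.66, 542 , 766 ] 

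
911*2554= 2326694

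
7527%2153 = 1068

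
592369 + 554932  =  1147301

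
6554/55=6554/55 = 119.16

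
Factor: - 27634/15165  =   - 82/45 = -2^1 * 3^(- 2 ) * 5^( - 1 )*41^1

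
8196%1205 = 966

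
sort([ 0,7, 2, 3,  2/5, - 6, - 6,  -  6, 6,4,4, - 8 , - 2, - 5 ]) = [ - 8, - 6, - 6, - 6,- 5, - 2,0,2/5,2,3,4, 4, 6,7 ] 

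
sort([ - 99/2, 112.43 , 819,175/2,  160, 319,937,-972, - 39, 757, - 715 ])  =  [ - 972, - 715, - 99/2, - 39,175/2, 112.43,160, 319,  757, 819, 937]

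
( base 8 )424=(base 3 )101020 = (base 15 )136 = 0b100010100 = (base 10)276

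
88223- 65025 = 23198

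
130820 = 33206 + 97614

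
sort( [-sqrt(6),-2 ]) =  [-sqrt(6),-2]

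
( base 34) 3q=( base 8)200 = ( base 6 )332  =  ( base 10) 128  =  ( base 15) 88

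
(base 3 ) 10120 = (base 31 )33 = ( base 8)140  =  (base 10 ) 96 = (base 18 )56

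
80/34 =2+ 6/17 = 2.35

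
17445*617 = 10763565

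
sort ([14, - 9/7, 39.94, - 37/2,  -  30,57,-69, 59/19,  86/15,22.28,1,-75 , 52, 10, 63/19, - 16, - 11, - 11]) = [ - 75, - 69, - 30 , - 37/2, - 16, - 11, - 11,-9/7, 1, 59/19, 63/19,86/15,10,  14,22.28,  39.94,52, 57]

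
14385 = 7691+6694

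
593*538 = 319034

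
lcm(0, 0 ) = 0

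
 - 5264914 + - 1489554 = -6754468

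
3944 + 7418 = 11362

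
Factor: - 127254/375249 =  - 2^1* 7^( - 1)*107^(- 1)*127^1  =  - 254/749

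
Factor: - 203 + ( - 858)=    - 1061 = -1061^1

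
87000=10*8700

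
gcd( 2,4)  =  2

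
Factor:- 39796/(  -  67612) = 9949/16903 = 9949^1 * 16903^(-1 )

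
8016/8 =1002 = 1002.00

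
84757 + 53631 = 138388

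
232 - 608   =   - 376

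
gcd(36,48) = 12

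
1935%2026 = 1935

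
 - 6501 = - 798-5703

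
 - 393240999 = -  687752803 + 294511804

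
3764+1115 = 4879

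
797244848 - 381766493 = 415478355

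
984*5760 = 5667840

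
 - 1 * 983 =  - 983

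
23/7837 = 23/7837 = 0.00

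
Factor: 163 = 163^1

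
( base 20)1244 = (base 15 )2974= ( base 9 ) 13161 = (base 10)8884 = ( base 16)22B4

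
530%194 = 142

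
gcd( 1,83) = 1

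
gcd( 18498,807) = 3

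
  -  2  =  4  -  6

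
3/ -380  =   - 1 + 377/380 = -0.01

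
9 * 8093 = 72837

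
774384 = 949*816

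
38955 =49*795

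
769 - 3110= - 2341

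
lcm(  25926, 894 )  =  25926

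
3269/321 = 10 + 59/321 = 10.18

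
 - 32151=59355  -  91506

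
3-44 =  - 41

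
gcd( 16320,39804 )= 12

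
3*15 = 45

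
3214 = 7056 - 3842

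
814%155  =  39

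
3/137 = 3/137 = 0.02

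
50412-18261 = 32151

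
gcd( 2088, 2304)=72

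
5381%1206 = 557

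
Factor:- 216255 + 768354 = 3^1 * 73^1*2521^1  =  552099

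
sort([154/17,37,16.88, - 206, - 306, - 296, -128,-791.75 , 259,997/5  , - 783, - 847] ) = [ - 847, - 791.75, - 783, - 306, - 296, - 206, - 128, 154/17,16.88, 37, 997/5  ,  259 ] 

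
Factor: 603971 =41^1*14731^1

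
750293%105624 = 10925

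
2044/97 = 2044/97 = 21.07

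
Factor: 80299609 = 13^1 * 449^1*13757^1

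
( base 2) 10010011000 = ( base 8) 2230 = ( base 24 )210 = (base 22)29A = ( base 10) 1176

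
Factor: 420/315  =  4/3=2^2*3^(- 1 ) 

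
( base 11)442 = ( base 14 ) 29C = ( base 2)1000010010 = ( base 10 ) 530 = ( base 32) gi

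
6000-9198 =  - 3198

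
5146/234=21 + 116/117 = 21.99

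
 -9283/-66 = 9283/66 = 140.65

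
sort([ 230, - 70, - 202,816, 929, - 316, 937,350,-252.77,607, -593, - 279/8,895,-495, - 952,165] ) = [ - 952, - 593, - 495, - 316, - 252.77, - 202, - 70,-279/8,  165,230, 350, 607,816, 895,929,937] 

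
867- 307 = 560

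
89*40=3560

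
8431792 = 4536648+3895144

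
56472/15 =3764 + 4/5 = 3764.80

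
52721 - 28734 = 23987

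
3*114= 342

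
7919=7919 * 1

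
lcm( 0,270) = 0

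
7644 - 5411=2233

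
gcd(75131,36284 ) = 1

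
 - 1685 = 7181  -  8866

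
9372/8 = 2343/2  =  1171.50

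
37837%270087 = 37837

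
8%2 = 0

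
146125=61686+84439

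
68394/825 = 22798/275 = 82.90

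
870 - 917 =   -  47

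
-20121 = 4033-24154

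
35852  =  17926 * 2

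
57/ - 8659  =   - 57/8659 = - 0.01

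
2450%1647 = 803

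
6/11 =6/11 = 0.55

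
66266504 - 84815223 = -18548719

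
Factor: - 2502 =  - 2^1*3^2*139^1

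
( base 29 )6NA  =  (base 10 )5723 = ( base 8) 13133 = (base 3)21211222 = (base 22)bi3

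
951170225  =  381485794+569684431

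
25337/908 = 25337/908 = 27.90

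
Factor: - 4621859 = - 11^1 * 89^1*4721^1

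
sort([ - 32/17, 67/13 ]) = [ - 32/17, 67/13]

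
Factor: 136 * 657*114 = 10186128 = 2^4 * 3^3 * 17^1*19^1 * 73^1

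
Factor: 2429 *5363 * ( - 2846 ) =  - 2^1*7^1*31^1*173^1*347^1*1423^1 = -37074065042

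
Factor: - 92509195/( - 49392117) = 3^(  -  2 )*5^1*19^1*1031^( - 1 ) * 5323^( -1 )*973781^1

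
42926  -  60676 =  - 17750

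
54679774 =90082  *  607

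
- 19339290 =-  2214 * 8735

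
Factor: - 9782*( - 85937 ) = 840635734 = 2^1*19^1*67^1*73^1*4523^1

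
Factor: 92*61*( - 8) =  - 2^5*23^1*61^1 =-  44896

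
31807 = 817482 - 785675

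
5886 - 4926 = 960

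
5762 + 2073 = 7835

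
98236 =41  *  2396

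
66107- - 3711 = 69818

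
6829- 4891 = 1938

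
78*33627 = 2622906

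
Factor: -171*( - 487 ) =83277 = 3^2*19^1*487^1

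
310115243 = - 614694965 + 924810208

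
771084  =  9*85676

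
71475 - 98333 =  - 26858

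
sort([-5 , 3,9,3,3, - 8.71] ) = [ - 8.71, - 5, 3,3,3,9] 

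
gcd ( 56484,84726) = 28242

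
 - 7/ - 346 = 7/346 = 0.02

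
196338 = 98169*2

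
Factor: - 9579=-3^1*31^1  *  103^1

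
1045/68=1045/68= 15.37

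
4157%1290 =287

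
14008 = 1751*8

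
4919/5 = 983 + 4/5 = 983.80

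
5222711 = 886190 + 4336521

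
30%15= 0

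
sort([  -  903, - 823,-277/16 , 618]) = [  -  903 , - 823, - 277/16, 618 ]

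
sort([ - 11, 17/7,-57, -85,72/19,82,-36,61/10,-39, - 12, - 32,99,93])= [ - 85, - 57, - 39, - 36, - 32,-12, - 11, 17/7,72/19,61/10,82,93,99]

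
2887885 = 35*82511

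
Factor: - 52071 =  -  3^1*17^1*1021^1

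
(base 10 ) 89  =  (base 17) 54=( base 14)65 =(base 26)3b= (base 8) 131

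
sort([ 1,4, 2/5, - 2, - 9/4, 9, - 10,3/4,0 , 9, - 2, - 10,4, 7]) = [ - 10, - 10, - 9/4, - 2, - 2,0, 2/5 , 3/4,1,4,4,7 , 9, 9]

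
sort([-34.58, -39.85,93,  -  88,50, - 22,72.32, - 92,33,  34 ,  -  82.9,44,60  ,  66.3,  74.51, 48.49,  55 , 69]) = [ - 92, - 88,- 82.9, - 39.85,-34.58, - 22,33, 34,44, 48.49,50,55,  60,66.3,69,72.32 , 74.51,93 ]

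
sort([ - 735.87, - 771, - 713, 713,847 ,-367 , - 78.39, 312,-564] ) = [  -  771 , - 735.87,-713, - 564, - 367, - 78.39,  312,713,847]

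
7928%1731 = 1004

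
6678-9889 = - 3211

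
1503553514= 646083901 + 857469613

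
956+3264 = 4220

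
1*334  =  334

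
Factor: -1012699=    - 1012699^1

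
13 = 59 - 46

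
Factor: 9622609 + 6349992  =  1721^1*9281^1 = 15972601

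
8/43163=8/43163 =0.00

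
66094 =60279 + 5815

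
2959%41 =7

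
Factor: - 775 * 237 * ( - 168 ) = 2^3*3^2 * 5^2*7^1 * 31^1*79^1 = 30857400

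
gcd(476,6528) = 68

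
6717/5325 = 2239/1775 = 1.26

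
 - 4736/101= -4736/101=-  46.89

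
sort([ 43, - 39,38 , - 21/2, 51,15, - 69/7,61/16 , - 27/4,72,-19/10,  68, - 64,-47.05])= [ - 64, - 47.05, - 39, - 21/2, - 69/7, - 27/4,  -  19/10,61/16,15,38,43, 51,68,72 ]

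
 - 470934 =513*( - 918)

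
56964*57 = 3246948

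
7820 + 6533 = 14353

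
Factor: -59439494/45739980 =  - 2^( - 1 )*  3^( - 2 )*5^ (-1)*11^( - 1)*13^(- 1) * 1777^( - 1)*29719747^1= - 29719747/22869990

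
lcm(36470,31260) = 218820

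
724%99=31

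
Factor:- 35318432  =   - 2^5*23^1*47^1*  1021^1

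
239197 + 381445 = 620642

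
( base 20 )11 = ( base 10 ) 21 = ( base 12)19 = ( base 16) 15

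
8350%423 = 313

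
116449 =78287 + 38162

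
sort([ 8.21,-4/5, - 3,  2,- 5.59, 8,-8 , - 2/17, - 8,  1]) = [ - 8,-8,-5.59,  -  3, - 4/5, - 2/17,  1, 2,  8, 8.21 ] 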